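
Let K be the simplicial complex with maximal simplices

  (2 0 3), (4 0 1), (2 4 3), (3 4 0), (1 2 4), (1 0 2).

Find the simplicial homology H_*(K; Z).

H_0 = Z,  H_1 = 0,  H_2 = Z.

Order the vertices as 0 < 1 < 2 < 3 < 4. Listing each simplex with vertices in this order, K has dimension 2 with simplices:

  0-simplices (5): [0], [1], [2], [3], [4]
  1-simplices (9): [0,1], [0,2], [0,3], [0,4], [1,2], [1,4], [2,3], [2,4], [3,4]
  2-simplices (6): [0,1,2], [0,1,4], [0,2,3], [0,3,4], [1,2,4], [2,3,4]

Hence C_0 ≅ Z^5, C_1 ≅ Z^9, C_2 ≅ Z^6.

Boundary ∂_1: C_1 → C_0 maps an edge to its endpoints' difference, ∂[p,q] = q − p. For instance
  ∂[0,3] = [3] − [0].
The 5×9 boundary matrix has rank 4 and Smith normal form diag(1,1,1,1).

The boundary map ∂_2: C_2 → C_1 sends each 2-simplex [p,q,r] to [q,r] − [p,r] + [p,q]. For instance
  ∂[0,1,4] = [1,4] − [0,4] + [0,1],
  ∂[0,3,4] = [3,4] − [0,4] + [0,3].
As a 9×6 matrix over Z this has rank 5, with invariant factors (1,1,1,1,1).

Now H_k = ker ∂_k / im ∂_{k+1}, so:

  H_0: rank C_0 − rank ∂_1 = 5 − 4 = 1, and the invariant factors of ∂_1 are all 1, so H_0 ≅ Z.
  H_1: rank ker ∂_1 − rank ∂_2 = (9 − 4) − 5 = 0, and the invariant factors of ∂_2 are all 1, so H_1 ≅ 0.
  H_2: rank ker ∂_2 − rank ∂_3 = (6 − 5) − 0 = 1, and there is no ∂_3, so H_2 ≅ Z.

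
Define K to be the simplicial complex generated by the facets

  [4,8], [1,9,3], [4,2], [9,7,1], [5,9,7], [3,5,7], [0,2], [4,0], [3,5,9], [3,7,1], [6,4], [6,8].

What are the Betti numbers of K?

b_0 = 2, b_1 = 2, b_2 = 1.

Order the vertices as 0 < 1 < 2 < 3 < 4 < 5 < 6 < 7 < 8 < 9. Listing each simplex with vertices in this order, K has dimension 2 with simplices:

  0-simplices (10): [0], [1], [2], [3], [4], [5], [6], [7], [8], [9]
  1-simplices (15): [0,2], [0,4], [1,3], [1,7], [1,9], [2,4], [3,5], [3,7], [3,9], [4,6], [4,8], [5,7], [5,9], [6,8], [7,9]
  2-simplices (6): [1,3,7], [1,3,9], [1,7,9], [3,5,7], [3,5,9], [5,7,9]

giving chain groups C_0 ≅ Z^10, C_1 ≅ Z^15, C_2 ≅ Z^6.

∂_1: C_1 → C_0 sends each edge [p,q] (with p < q) to q − p. For instance
  ∂[5,7] = [7] − [5].
The 10×15 boundary matrix has rank 8 and Smith normal form diag(1,1,1,1,1,1,1,1).

The boundary map ∂_2: C_2 → C_1 acts by ∂[p,q,r] = [q,r] − [p,r] + [p,q]. For instance
  ∂[1,3,7] = [3,7] − [1,7] + [1,3],
  ∂[1,3,9] = [3,9] − [1,9] + [1,3].
The 15×6 boundary matrix has rank 5 and Smith normal form diag(1,1,1,1,1).

Computing H_k = (kernel of ∂_k) / (image of ∂_{k+1}):

  H_0: rank C_0 − rank ∂_1 = 10 − 8 = 2, and the invariant factors of ∂_1 are all 1, so H_0 = Z^2.
  H_1: rank ker ∂_1 − rank ∂_2 = (15 − 8) − 5 = 2, and the invariant factors of ∂_2 are all 1, so H_1 = Z^2.
  H_2: rank ker ∂_2 − rank ∂_3 = (6 − 5) − 0 = 1, and there is no ∂_3, so H_2 = Z.

(K is a triangulation of the disjoint union of the 2-sphere S^2 and a wedge of 2 circles.)

Hence the Betti numbers are b_0 = 2, b_1 = 2, b_2 = 1.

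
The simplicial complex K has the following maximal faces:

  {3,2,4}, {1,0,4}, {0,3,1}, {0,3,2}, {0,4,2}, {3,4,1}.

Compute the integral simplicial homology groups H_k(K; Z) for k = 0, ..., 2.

H_0 ≅ Z,  H_1 = 0,  H_2 ≅ Z.

Fix the vertex order 0 < 1 < 2 < 3 < 4 and write every simplex with vertices in increasing order. Then dim K = 2 and the simplices of K are:

  0-simplices (5): [0], [1], [2], [3], [4]
  1-simplices (9): [0,1], [0,2], [0,3], [0,4], [1,3], [1,4], [2,3], [2,4], [3,4]
  2-simplices (6): [0,1,3], [0,1,4], [0,2,3], [0,2,4], [1,3,4], [2,3,4]

giving chain groups C_0 ≅ Z^5, C_1 ≅ Z^9, C_2 ≅ Z^6.

The boundary map ∂_1: C_1 → C_0 is given by ∂[p,q] = [q] − [p]. For instance
  ∂[0,1] = [1] − [0].
As a 5×9 matrix over Z this has rank 4, with invariant factors (1,1,1,1).

Boundary ∂_2: C_2 → C_1 sends each 2-simplex [p,q,r] to [q,r] − [p,r] + [p,q]. For instance
  ∂[0,2,3] = [2,3] − [0,3] + [0,2],
  ∂[0,2,4] = [2,4] − [0,4] + [0,2].
As a 9×6 matrix over Z this has rank 5, with invariant factors (1,1,1,1,1).

Reading off H_k = ker ∂_k / im ∂_{k+1}:

  H_0: rank C_0 − rank ∂_1 = 5 − 4 = 1, and the invariant factors of ∂_1 are all 1, so H_0 = Z.
  H_1: rank ker ∂_1 − rank ∂_2 = (9 − 4) − 5 = 0, and the invariant factors of ∂_2 are all 1, so H_1 = 0.
  H_2: rank ker ∂_2 − rank ∂_3 = (6 − 5) − 0 = 1, and there is no ∂_3, so H_2 = Z.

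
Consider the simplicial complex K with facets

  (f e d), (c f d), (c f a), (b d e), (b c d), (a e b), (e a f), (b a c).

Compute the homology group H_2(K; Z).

Order the vertices as a < b < c < d < e < f. Listing each simplex with vertices in this order, K has dimension 2 with simplices:

  0-simplices (6): a, b, c, d, e, f
  1-simplices (12): ab, ac, ae, af, bc, bd, be, cd, cf, de, df, ef
  2-simplices (8): abc, abe, acf, aef, bcd, bde, cdf, def

Hence C_0 ≅ Z^6, C_1 ≅ Z^12, C_2 ≅ Z^8.

Boundary ∂_1: C_1 → C_0 maps an edge to its endpoints' difference, ∂[p,q] = q − p. For instance
  ∂ae = e − a.
The 6×12 boundary matrix has rank 5 and Smith normal form diag(1,1,1,1,1).

Boundary ∂_2: C_2 → C_1 maps a triangle to the signed sum of its edges. For instance
  ∂abc = bc − ac + ab,
  ∂abe = be − ae + ab.
The resulting 12×8 matrix has rank 7, and its Smith normal form has invariant factors (1,1,1,1,1,1,1).

Reading off H_k = ker ∂_k / im ∂_{k+1}:

  H_2: rank ker ∂_2 − rank ∂_3 = (8 − 7) − 0 = 1, and there is no ∂_3, so H_2 = Z.

(K is a triangulation of the 2-sphere S^2.)

H_2 = Z.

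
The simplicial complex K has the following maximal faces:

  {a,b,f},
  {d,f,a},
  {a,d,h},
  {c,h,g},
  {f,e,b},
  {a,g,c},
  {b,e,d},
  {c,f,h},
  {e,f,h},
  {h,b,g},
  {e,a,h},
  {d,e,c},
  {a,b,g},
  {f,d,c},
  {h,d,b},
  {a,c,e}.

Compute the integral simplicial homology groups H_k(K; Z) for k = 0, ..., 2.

Take the total order a < b < c < d < e < f < g < h on the vertex set. Then K (dimension 2) consists of the simplices:

  0-simplices (8): a, b, c, d, e, f, g, h
  1-simplices (24): ab, ac, ad, ae, af, ag, ah, bd, be, bf, bg, bh, cd, ce, cf, cg, ch, de, df, dh, ef, eh, fh, gh
  2-simplices (16): abf, abg, ace, acg, adf, adh, aeh, bde, bdh, bef, bgh, cde, cdf, cfh, cgh, efh

giving chain groups C_0 ≅ Z^8, C_1 ≅ Z^24, C_2 ≅ Z^16.

The boundary map ∂_1: C_1 → C_0 is given by ∂[p,q] = [q] − [p]. For instance
  ∂dh = h − d.
The 8×24 boundary matrix has rank 7 and Smith normal form diag(1,1,1,1,1,1,1).

The boundary map ∂_2: C_2 → C_1 maps a triangle to the signed sum of its edges. For instance
  ∂efh = fh − eh + ef,
  ∂cgh = gh − ch + cg.
The 24×16 boundary matrix has rank 15 and Smith normal form diag(1,1,1,1,1,1,1,1,1,1,1,1,1,1,1).

From H_k ≅ ker(∂_k) / im(∂_{k+1}) we obtain:

  H_0: rank C_0 − rank ∂_1 = 8 − 7 = 1, and the invariant factors of ∂_1 are all 1, so H_0 ≅ Z.
  H_1: rank ker ∂_1 − rank ∂_2 = (24 − 7) − 15 = 2, and the invariant factors of ∂_2 are all 1, so H_1 ≅ Z^2.
  H_2: rank ker ∂_2 − rank ∂_3 = (16 − 15) − 0 = 1, and there is no ∂_3, so H_2 ≅ Z.

As a check, the Euler characteristic is 8 − 24 + 16 = 0, which agrees with 1 − 2 + 1 = 0.
(K is a triangulation of the torus T^2.)

H_0 = Z,  H_1 = Z^2,  H_2 = Z.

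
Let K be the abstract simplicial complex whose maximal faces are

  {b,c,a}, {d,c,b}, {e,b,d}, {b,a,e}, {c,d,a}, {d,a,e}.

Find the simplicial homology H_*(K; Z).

H_0 ≅ Z,  H_1 = 0,  H_2 ≅ Z.

Take the total order a < b < c < d < e on the vertex set. Then K (dimension 2) consists of the simplices:

  0-simplices (5): a, b, c, d, e
  1-simplices (9): ab, ac, ad, ae, bc, bd, be, cd, de
  2-simplices (6): abc, abe, acd, ade, bcd, bde

Hence C_0 ≅ Z^5, C_1 ≅ Z^9, C_2 ≅ Z^6.

∂_1: C_1 → C_0 sends each edge [p,q] (with p < q) to q − p. For instance
  ∂cd = d − c.
The 5×9 boundary matrix has rank 4 and Smith normal form diag(1,1,1,1).

The boundary map ∂_2: C_2 → C_1 acts by ∂[p,q,r] = [q,r] − [p,r] + [p,q]. For instance
  ∂abe = be − ae + ab,
  ∂bcd = cd − bd + bc.
As a 9×6 matrix over Z this has rank 5, with invariant factors (1,1,1,1,1).

From H_k ≅ ker(∂_k) / im(∂_{k+1}) we obtain:

  H_0: rank C_0 − rank ∂_1 = 5 − 4 = 1, and the invariant factors of ∂_1 are all 1, so H_0 ≅ Z.
  H_1: rank ker ∂_1 − rank ∂_2 = (9 − 4) − 5 = 0, and the invariant factors of ∂_2 are all 1, so H_1 ≅ 0.
  H_2: rank ker ∂_2 − rank ∂_3 = (6 − 5) − 0 = 1, and there is no ∂_3, so H_2 ≅ Z.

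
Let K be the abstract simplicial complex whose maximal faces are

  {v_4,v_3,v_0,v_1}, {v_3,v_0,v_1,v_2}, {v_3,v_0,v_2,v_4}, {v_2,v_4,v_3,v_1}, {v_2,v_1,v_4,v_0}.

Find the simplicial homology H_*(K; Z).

K has 5 vertices, 10 edges, 10 triangles, 5 3-simplices.
rank ∂_0 = 0, rank ∂_1 = 4 ⇒ b_0 = 5 − 0 − 4 = 1; all invariant factors of ∂_1 are 1 so no torsion. So H_0 ≅ Z.
rank ∂_1 = 4, rank ∂_2 = 6 ⇒ b_1 = 10 − 4 − 6 = 0; all invariant factors of ∂_2 are 1 so no torsion. So H_1 ≅ 0.
rank ∂_2 = 6, rank ∂_3 = 4 ⇒ b_2 = 10 − 6 − 4 = 0; all invariant factors of ∂_3 are 1 so no torsion. So H_2 ≅ 0.
rank ∂_3 = 4, rank ∂_4 = 0 ⇒ b_3 = 5 − 4 − 0 = 1. So H_3 ≅ Z.

H_0 ≅ Z,  H_1 = 0,  H_2 = 0,  H_3 ≅ Z.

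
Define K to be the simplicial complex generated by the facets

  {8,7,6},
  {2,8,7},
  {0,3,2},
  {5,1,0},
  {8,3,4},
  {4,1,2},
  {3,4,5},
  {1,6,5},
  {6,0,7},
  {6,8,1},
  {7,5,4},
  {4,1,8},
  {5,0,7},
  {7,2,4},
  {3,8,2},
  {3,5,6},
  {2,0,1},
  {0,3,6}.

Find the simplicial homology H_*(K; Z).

Fix the vertex order 0 < 1 < 2 < 3 < 4 < 5 < 6 < 7 < 8 and write every simplex with vertices in increasing order. Then dim K = 2 and the simplices of K are:

  0-simplices (9): [0], [1], [2], [3], [4], [5], [6], [7], [8]
  1-simplices (27): (27 of them)
  2-simplices (18): [0,1,2], [0,1,5], [0,2,3], [0,3,6], [0,5,7], [0,6,7], [1,2,4], [1,4,8], [1,5,6], [1,6,8], [2,3,8], [2,4,7], [2,7,8], [3,4,5], [3,4,8], [3,5,6], [4,5,7], [6,7,8]

giving chain groups C_0 ≅ Z^9, C_1 ≅ Z^27, C_2 ≅ Z^18.

∂_1: C_1 → C_0 sends each edge [p,q] (with p < q) to q − p. For instance
  ∂[2,3] = [3] − [2].
The resulting 9×27 matrix has rank 8, and its Smith normal form has invariant factors (1,1,1,1,1,1,1,1).

The boundary map ∂_2: C_2 → C_1 sends each 2-simplex [p,q,r] to [q,r] − [p,r] + [p,q]. For instance
  ∂[0,2,3] = [2,3] − [0,3] + [0,2],
  ∂[6,7,8] = [7,8] − [6,8] + [6,7].
The 27×18 boundary matrix has rank 18 and Smith normal form diag(1,1,1,1,1,1,1,1,1,1,1,1,1,1,1,1,1,2).

From H_k ≅ ker(∂_k) / im(∂_{k+1}) we obtain:

  H_0: rank C_0 − rank ∂_1 = 9 − 8 = 1, and the invariant factors of ∂_1 are all 1, so H_0 ≅ Z.
  H_1: rank ker ∂_1 − rank ∂_2 = (27 − 8) − 18 = 1, and ∂_2 has invariant factor 2 > 1, so H_1 ≅ Z ⊕ Z/2Z.
  H_2: rank ker ∂_2 − rank ∂_3 = (18 − 18) − 0 = 0, and there is no ∂_3, so H_2 ≅ 0.

H_0 ≅ Z,  H_1 ≅ Z ⊕ Z/2Z,  H_2 = 0.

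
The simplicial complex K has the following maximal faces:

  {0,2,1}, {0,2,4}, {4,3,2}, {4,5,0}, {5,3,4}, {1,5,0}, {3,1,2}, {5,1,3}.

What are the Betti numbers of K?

Fix the vertex order 0 < 1 < 2 < 3 < 4 < 5 and write every simplex with vertices in increasing order. Then dim K = 2 and the simplices of K are:

  0-simplices (6): [0], [1], [2], [3], [4], [5]
  1-simplices (12): [0,1], [0,2], [0,4], [0,5], [1,2], [1,3], [1,5], [2,3], [2,4], [3,4], [3,5], [4,5]
  2-simplices (8): [0,1,2], [0,1,5], [0,2,4], [0,4,5], [1,2,3], [1,3,5], [2,3,4], [3,4,5]

giving chain groups C_0 ≅ Z^6, C_1 ≅ Z^12, C_2 ≅ Z^8.

∂_1: C_1 → C_0 is given by ∂[p,q] = [q] − [p]. For instance
  ∂[0,5] = [5] − [0].
As a 6×12 matrix over Z this has rank 5, with invariant factors (1,1,1,1,1).

The boundary map ∂_2: C_2 → C_1 sends each 2-simplex [p,q,r] to [q,r] − [p,r] + [p,q]. For instance
  ∂[1,2,3] = [2,3] − [1,3] + [1,2],
  ∂[0,1,2] = [1,2] − [0,2] + [0,1].
The resulting 12×8 matrix has rank 7, and its Smith normal form has invariant factors (1,1,1,1,1,1,1).

Computing H_k = (kernel of ∂_k) / (image of ∂_{k+1}):

  H_0: rank C_0 − rank ∂_1 = 6 − 5 = 1, and the invariant factors of ∂_1 are all 1, so H_0 = Z.
  H_1: rank ker ∂_1 − rank ∂_2 = (12 − 5) − 7 = 0, and the invariant factors of ∂_2 are all 1, so H_1 = 0.
  H_2: rank ker ∂_2 − rank ∂_3 = (8 − 7) − 0 = 1, and there is no ∂_3, so H_2 = Z.

As a check, the Euler characteristic is 6 − 12 + 8 = 2, which agrees with 1 − 0 + 1 = 2.

Hence the Betti numbers are b_0 = 1, b_1 = 0, b_2 = 1.

b_0 = 1, b_1 = 0, b_2 = 1.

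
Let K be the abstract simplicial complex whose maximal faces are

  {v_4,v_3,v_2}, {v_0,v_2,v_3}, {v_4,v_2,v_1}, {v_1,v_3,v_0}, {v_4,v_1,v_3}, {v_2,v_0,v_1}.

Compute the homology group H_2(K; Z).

H_2 = Z.

Fix the vertex order v_0 < v_1 < v_2 < v_3 < v_4 and write every simplex with vertices in increasing order. Then dim K = 2 and the simplices of K are:

  0-simplices (5): [v_0], [v_1], [v_2], [v_3], [v_4]
  1-simplices (9): [v_0,v_1], [v_0,v_2], [v_0,v_3], [v_1,v_2], [v_1,v_3], [v_1,v_4], [v_2,v_3], [v_2,v_4], [v_3,v_4]
  2-simplices (6): [v_0,v_1,v_2], [v_0,v_1,v_3], [v_0,v_2,v_3], [v_1,v_2,v_4], [v_1,v_3,v_4], [v_2,v_3,v_4]

Hence C_0 ≅ Z^5, C_1 ≅ Z^9, C_2 ≅ Z^6.

The boundary map ∂_1: C_1 → C_0 maps an edge to its endpoints' difference, ∂[p,q] = q − p.
This gives a 5×9 integer matrix of rank 4; reducing to Smith normal form yields diagonal entries (1,1,1,1).

The boundary map ∂_2: C_2 → C_1 sends each 2-simplex [p,q,r] to [q,r] − [p,r] + [p,q]. For instance
  ∂[v_0,v_2,v_3] = [v_2,v_3] − [v_0,v_3] + [v_0,v_2],
  ∂[v_0,v_1,v_3] = [v_1,v_3] − [v_0,v_3] + [v_0,v_1].
The 9×6 boundary matrix has rank 5 and Smith normal form diag(1,1,1,1,1).

From H_k ≅ ker(∂_k) / im(∂_{k+1}) we obtain:

  H_2: rank ker ∂_2 − rank ∂_3 = (6 − 5) − 0 = 1, and there is no ∂_3, so H_2 = Z.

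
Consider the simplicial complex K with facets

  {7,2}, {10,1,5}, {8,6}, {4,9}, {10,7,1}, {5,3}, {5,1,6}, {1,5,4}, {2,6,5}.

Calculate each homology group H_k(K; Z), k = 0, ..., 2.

H_0 ≅ Z,  H_1 ≅ Z,  H_2 = 0.

K has 10 vertices, 15 edges, 5 triangles.
rank ∂_0 = 0, rank ∂_1 = 9 ⇒ b_0 = 10 − 0 − 9 = 1; all invariant factors of ∂_1 are 1 so no torsion. So H_0 = Z.
rank ∂_1 = 9, rank ∂_2 = 5 ⇒ b_1 = 15 − 9 − 5 = 1; all invariant factors of ∂_2 are 1 so no torsion. So H_1 = Z.
rank ∂_2 = 5, rank ∂_3 = 0 ⇒ b_2 = 5 − 5 − 0 = 0. So H_2 = 0.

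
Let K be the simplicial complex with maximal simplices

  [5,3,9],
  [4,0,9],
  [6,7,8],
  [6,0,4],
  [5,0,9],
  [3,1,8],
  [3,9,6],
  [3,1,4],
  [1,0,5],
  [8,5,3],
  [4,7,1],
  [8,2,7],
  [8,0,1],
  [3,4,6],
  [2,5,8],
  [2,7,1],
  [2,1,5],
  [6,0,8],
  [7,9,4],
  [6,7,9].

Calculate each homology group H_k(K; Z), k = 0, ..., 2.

Fix the vertex order 0 < 1 < 2 < 3 < 4 < 5 < 6 < 7 < 8 < 9 and write every simplex with vertices in increasing order. Then dim K = 2 and the simplices of K are:

  0-simplices (10): [0], [1], [2], [3], [4], [5], [6], [7], [8], [9]
  1-simplices (30): (30 of them)
  2-simplices (20): (20 of them)

giving chain groups C_0 ≅ Z^10, C_1 ≅ Z^30, C_2 ≅ Z^20.

Boundary ∂_1: C_1 → C_0 is given by ∂[p,q] = [q] − [p].
The resulting 10×30 matrix has rank 9, and its Smith normal form has invariant factors (1,1,1,1,1,1,1,1,1).

The boundary map ∂_2: C_2 → C_1 maps a triangle to the signed sum of its edges. For instance
  ∂[3,4,6] = [4,6] − [3,6] + [3,4],
  ∂[6,7,9] = [7,9] − [6,9] + [6,7].
This gives a 30×20 integer matrix of rank 20; reducing to Smith normal form yields diagonal entries (1,1,1,1,1,1,1,1,1,1,1,1,1,1,1,1,1,1,1,2).

Computing H_k = (kernel of ∂_k) / (image of ∂_{k+1}):

  H_0: rank C_0 − rank ∂_1 = 10 − 9 = 1, and the invariant factors of ∂_1 are all 1, so H_0 = Z.
  H_1: rank ker ∂_1 − rank ∂_2 = (30 − 9) − 20 = 1, and ∂_2 has invariant factor 2 > 1, so H_1 = Z ⊕ Z_2.
  H_2: rank ker ∂_2 − rank ∂_3 = (20 − 20) − 0 = 0, and there is no ∂_3, so H_2 = 0.

H_0 = Z,  H_1 = Z ⊕ Z_2,  H_2 = 0.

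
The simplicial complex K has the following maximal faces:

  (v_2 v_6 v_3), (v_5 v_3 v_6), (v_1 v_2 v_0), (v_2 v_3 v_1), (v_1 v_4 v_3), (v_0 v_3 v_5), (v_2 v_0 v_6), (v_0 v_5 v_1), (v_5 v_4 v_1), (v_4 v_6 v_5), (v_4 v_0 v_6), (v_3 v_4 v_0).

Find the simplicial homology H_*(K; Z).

H_0 = Z,  H_1 = Z/2,  H_2 = 0.

We work with the vertex ordering v_0 < v_1 < v_2 < v_3 < v_4 < v_5 < v_6. The simplices of K, each written with vertices in increasing order, are:

  0-simplices (7): [v_0], [v_1], [v_2], [v_3], [v_4], [v_5], [v_6]
  1-simplices (18): (18 of them)
  2-simplices (12): (12 of them)

Hence C_0 ≅ Z^7, C_1 ≅ Z^18, C_2 ≅ Z^12.

The boundary map ∂_1: C_1 → C_0 is given by ∂[p,q] = [q] − [p]. For instance
  ∂[v_4,v_5] = [v_5] − [v_4].
This gives a 7×18 integer matrix of rank 6; reducing to Smith normal form yields diagonal entries (1,1,1,1,1,1).

The boundary map ∂_2: C_2 → C_1 acts by ∂[p,q,r] = [q,r] − [p,r] + [p,q]. For instance
  ∂[v_0,v_2,v_6] = [v_2,v_6] − [v_0,v_6] + [v_0,v_2],
  ∂[v_0,v_3,v_4] = [v_3,v_4] − [v_0,v_4] + [v_0,v_3].
The resulting 18×12 matrix has rank 12, and its Smith normal form has invariant factors (1,1,1,1,1,1,1,1,1,1,1,2).

From H_k ≅ ker(∂_k) / im(∂_{k+1}) we obtain:

  H_0: rank C_0 − rank ∂_1 = 7 − 6 = 1, and the invariant factors of ∂_1 are all 1, so H_0 ≅ Z.
  H_1: rank ker ∂_1 − rank ∂_2 = (18 − 6) − 12 = 0, and ∂_2 has invariant factor 2 > 1, so H_1 ≅ Z/2.
  H_2: rank ker ∂_2 − rank ∂_3 = (12 − 12) − 0 = 0, and there is no ∂_3, so H_2 ≅ 0.

As a check, the Euler characteristic is 7 − 18 + 12 = 1, which agrees with 1 − 0 + 0 = 1.
(K is a triangulation of the real projective plane RP^2.)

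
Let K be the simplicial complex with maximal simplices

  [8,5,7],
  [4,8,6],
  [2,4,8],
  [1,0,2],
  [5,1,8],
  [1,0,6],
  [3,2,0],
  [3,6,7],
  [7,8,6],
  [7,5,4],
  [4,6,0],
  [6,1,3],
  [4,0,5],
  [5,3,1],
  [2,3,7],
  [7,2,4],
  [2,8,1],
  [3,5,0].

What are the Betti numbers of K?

b_0 = 1, b_1 = 1, b_2 = 0.

We work with the vertex ordering 0 < 1 < 2 < 3 < 4 < 5 < 6 < 7 < 8. The simplices of K, each written with vertices in increasing order, are:

  0-simplices (9): [0], [1], [2], [3], [4], [5], [6], [7], [8]
  1-simplices (27): (27 of them)
  2-simplices (18): [0,1,2], [0,1,6], [0,2,3], [0,3,5], [0,4,5], [0,4,6], [1,2,8], [1,3,5], [1,3,6], [1,5,8], [2,3,7], [2,4,7], [2,4,8], [3,6,7], [4,5,7], [4,6,8], [5,7,8], [6,7,8]

Hence C_0 ≅ Z^9, C_1 ≅ Z^27, C_2 ≅ Z^18.

The boundary map ∂_1: C_1 → C_0 is given by ∂[p,q] = [q] − [p]. For instance
  ∂[0,5] = [5] − [0].
The 9×27 boundary matrix has rank 8 and Smith normal form diag(1,1,1,1,1,1,1,1).

Boundary ∂_2: C_2 → C_1 maps a triangle to the signed sum of its edges. For instance
  ∂[2,4,8] = [4,8] − [2,8] + [2,4],
  ∂[1,5,8] = [5,8] − [1,8] + [1,5].
The resulting 27×18 matrix has rank 18, and its Smith normal form has invariant factors (1,1,1,1,1,1,1,1,1,1,1,1,1,1,1,1,1,2).

From H_k ≅ ker(∂_k) / im(∂_{k+1}) we obtain:

  H_0: rank C_0 − rank ∂_1 = 9 − 8 = 1, and the invariant factors of ∂_1 are all 1, so H_0 = Z.
  H_1: rank ker ∂_1 − rank ∂_2 = (27 − 8) − 18 = 1, and ∂_2 has invariant factor 2 > 1, so H_1 = Z ⊕ Z_2.
  H_2: rank ker ∂_2 − rank ∂_3 = (18 − 18) − 0 = 0, and there is no ∂_3, so H_2 = 0.

Hence the Betti numbers are b_0 = 1, b_1 = 1, b_2 = 0.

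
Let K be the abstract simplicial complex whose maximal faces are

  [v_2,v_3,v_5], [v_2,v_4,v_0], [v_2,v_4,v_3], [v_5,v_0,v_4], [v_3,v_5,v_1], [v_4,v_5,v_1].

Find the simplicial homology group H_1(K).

H_1 ≅ Z.

K has 6 vertices, 12 edges, 6 triangles.
rank ∂_1 = 5, rank ∂_2 = 6 ⇒ b_1 = 12 − 5 − 6 = 1; all invariant factors of ∂_2 are 1 so no torsion. So H_1 ≅ Z.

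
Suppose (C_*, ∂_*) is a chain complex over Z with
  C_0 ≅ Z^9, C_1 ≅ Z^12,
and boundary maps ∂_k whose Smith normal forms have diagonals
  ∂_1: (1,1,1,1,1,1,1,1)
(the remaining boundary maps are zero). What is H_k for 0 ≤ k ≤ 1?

H_0 = Z,  H_1 = Z^4.

H_0: b_0 = 9 − 0 − 8 = 1; torsion from ∂_1 factors > 1: none. So H_0 = Z.
H_1: b_1 = 12 − 8 − 0 = 4; torsion from ∂_2 factors > 1: none. So H_1 = Z^4.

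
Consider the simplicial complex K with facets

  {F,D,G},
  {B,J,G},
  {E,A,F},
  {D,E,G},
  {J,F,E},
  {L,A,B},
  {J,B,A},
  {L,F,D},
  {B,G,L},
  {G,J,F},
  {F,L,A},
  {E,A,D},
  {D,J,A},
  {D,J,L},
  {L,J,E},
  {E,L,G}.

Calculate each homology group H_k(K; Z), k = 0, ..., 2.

We work with the vertex ordering A < B < D < E < F < G < J < L. The simplices of K, each written with vertices in increasing order, are:

  0-simplices (8): A, B, D, E, F, G, J, L
  1-simplices (24): AB, AD, AE, AF, AJ, AL, BG, BJ, BL, DE, DF, DG, DJ, DL, EF, EG, EJ, EL, FG, FJ, FL, GJ, GL, JL
  2-simplices (16): ABJ, ABL, ADE, ADJ, AEF, AFL, BGJ, BGL, DEG, DFG, DFL, DJL, EFJ, EGL, EJL, FGJ

Hence C_0 ≅ Z^8, C_1 ≅ Z^24, C_2 ≅ Z^16.

∂_1: C_1 → C_0 is given by ∂[p,q] = [q] − [p].
As a 8×24 matrix over Z this has rank 7, with invariant factors (1,1,1,1,1,1,1).

The boundary map ∂_2: C_2 → C_1 acts by ∂[p,q,r] = [q,r] − [p,r] + [p,q]. For instance
  ∂ADE = DE − AE + AD,
  ∂EGL = GL − EL + EG.
The 24×16 boundary matrix has rank 15 and Smith normal form diag(1,1,1,1,1,1,1,1,1,1,1,1,1,1,1).

Computing H_k = (kernel of ∂_k) / (image of ∂_{k+1}):

  H_0: rank C_0 − rank ∂_1 = 8 − 7 = 1, and the invariant factors of ∂_1 are all 1, so H_0 = Z.
  H_1: rank ker ∂_1 − rank ∂_2 = (24 − 7) − 15 = 2, and the invariant factors of ∂_2 are all 1, so H_1 = Z^2.
  H_2: rank ker ∂_2 − rank ∂_3 = (16 − 15) − 0 = 1, and there is no ∂_3, so H_2 = Z.

(K is a triangulation of the torus T^2.)

H_0 = Z,  H_1 = Z^2,  H_2 = Z.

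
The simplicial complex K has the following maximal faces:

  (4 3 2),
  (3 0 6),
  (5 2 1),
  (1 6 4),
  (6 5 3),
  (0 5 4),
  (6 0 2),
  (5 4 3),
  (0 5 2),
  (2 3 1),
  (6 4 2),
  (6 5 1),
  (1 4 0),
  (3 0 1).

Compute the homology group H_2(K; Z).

H_2 = Z.

Order the vertices as 0 < 1 < 2 < 3 < 4 < 5 < 6. Listing each simplex with vertices in this order, K has dimension 2 with simplices:

  0-simplices (7): [0], [1], [2], [3], [4], [5], [6]
  1-simplices (21): [0,1], [0,2], [0,3], [0,4], [0,5], [0,6], [1,2], [1,3], [1,4], [1,5], [1,6], [2,3], [2,4], [2,5], [2,6], [3,4], [3,5], [3,6], [4,5], [4,6], [5,6]
  2-simplices (14): [0,1,3], [0,1,4], [0,2,5], [0,2,6], [0,3,6], [0,4,5], [1,2,3], [1,2,5], [1,4,6], [1,5,6], [2,3,4], [2,4,6], [3,4,5], [3,5,6]

so the chain groups are C_0 ≅ Z^7, C_1 ≅ Z^21, C_2 ≅ Z^14.

Boundary ∂_1: C_1 → C_0 is given by ∂[p,q] = [q] − [p]. For instance
  ∂[2,4] = [4] − [2].
As a 7×21 matrix over Z this has rank 6, with invariant factors (1,1,1,1,1,1).

Boundary ∂_2: C_2 → C_1 sends each 2-simplex [p,q,r] to [q,r] − [p,r] + [p,q]. For instance
  ∂[0,1,4] = [1,4] − [0,4] + [0,1],
  ∂[0,2,6] = [2,6] − [0,6] + [0,2].
This gives a 21×14 integer matrix of rank 13; reducing to Smith normal form yields diagonal entries (1,1,1,1,1,1,1,1,1,1,1,1,1).

Now H_k = ker ∂_k / im ∂_{k+1}, so:

  H_2: rank ker ∂_2 − rank ∂_3 = (14 − 13) − 0 = 1, and there is no ∂_3, so H_2 ≅ Z.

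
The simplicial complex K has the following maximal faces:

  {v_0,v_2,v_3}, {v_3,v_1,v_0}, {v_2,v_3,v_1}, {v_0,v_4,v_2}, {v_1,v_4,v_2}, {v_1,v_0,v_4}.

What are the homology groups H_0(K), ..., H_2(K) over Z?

H_0 ≅ Z,  H_1 = 0,  H_2 ≅ Z.

Order the vertices as v_0 < v_1 < v_2 < v_3 < v_4. Listing each simplex with vertices in this order, K has dimension 2 with simplices:

  0-simplices (5): [v_0], [v_1], [v_2], [v_3], [v_4]
  1-simplices (9): [v_0,v_1], [v_0,v_2], [v_0,v_3], [v_0,v_4], [v_1,v_2], [v_1,v_3], [v_1,v_4], [v_2,v_3], [v_2,v_4]
  2-simplices (6): [v_0,v_1,v_3], [v_0,v_1,v_4], [v_0,v_2,v_3], [v_0,v_2,v_4], [v_1,v_2,v_3], [v_1,v_2,v_4]

Hence C_0 ≅ Z^5, C_1 ≅ Z^9, C_2 ≅ Z^6.

∂_1: C_1 → C_0 maps an edge to its endpoints' difference, ∂[p,q] = q − p.
The resulting 5×9 matrix has rank 4, and its Smith normal form has invariant factors (1,1,1,1).

The boundary map ∂_2: C_2 → C_1 sends each 2-simplex [p,q,r] to [q,r] − [p,r] + [p,q]. For instance
  ∂[v_1,v_2,v_4] = [v_2,v_4] − [v_1,v_4] + [v_1,v_2],
  ∂[v_1,v_2,v_3] = [v_2,v_3] − [v_1,v_3] + [v_1,v_2].
As a 9×6 matrix over Z this has rank 5, with invariant factors (1,1,1,1,1).

Now H_k = ker ∂_k / im ∂_{k+1}, so:

  H_0: rank C_0 − rank ∂_1 = 5 − 4 = 1, and the invariant factors of ∂_1 are all 1, so H_0 = Z.
  H_1: rank ker ∂_1 − rank ∂_2 = (9 − 4) − 5 = 0, and the invariant factors of ∂_2 are all 1, so H_1 = 0.
  H_2: rank ker ∂_2 − rank ∂_3 = (6 − 5) − 0 = 1, and there is no ∂_3, so H_2 = Z.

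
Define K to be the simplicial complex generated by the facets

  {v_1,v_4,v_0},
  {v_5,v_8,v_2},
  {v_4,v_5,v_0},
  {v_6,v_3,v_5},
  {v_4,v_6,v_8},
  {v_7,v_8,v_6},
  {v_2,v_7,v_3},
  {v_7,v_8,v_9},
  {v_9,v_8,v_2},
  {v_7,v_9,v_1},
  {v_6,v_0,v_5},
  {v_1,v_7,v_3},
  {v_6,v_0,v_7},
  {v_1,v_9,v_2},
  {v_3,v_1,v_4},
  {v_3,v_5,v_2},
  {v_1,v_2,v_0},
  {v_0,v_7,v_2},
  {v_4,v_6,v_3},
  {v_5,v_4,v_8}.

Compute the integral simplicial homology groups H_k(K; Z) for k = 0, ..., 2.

H_0 ≅ Z,  H_1 ≅ Z ⊕ Z_2,  H_2 = 0.

We work with the vertex ordering v_0 < v_1 < v_2 < v_3 < v_4 < v_5 < v_6 < v_7 < v_8 < v_9. The simplices of K, each written with vertices in increasing order, are:

  0-simplices (10): [v_0], [v_1], [v_2], [v_3], [v_4], [v_5], [v_6], [v_7], [v_8], [v_9]
  1-simplices (30): (30 of them)
  2-simplices (20): (20 of them)

giving chain groups C_0 ≅ Z^10, C_1 ≅ Z^30, C_2 ≅ Z^20.

The boundary map ∂_1: C_1 → C_0 sends each edge [p,q] (with p < q) to q − p. For instance
  ∂[v_6,v_7] = [v_7] − [v_6].
The 10×30 boundary matrix has rank 9 and Smith normal form diag(1,1,1,1,1,1,1,1,1).

Boundary ∂_2: C_2 → C_1 acts by ∂[p,q,r] = [q,r] − [p,r] + [p,q]. For instance
  ∂[v_0,v_6,v_7] = [v_6,v_7] − [v_0,v_7] + [v_0,v_6],
  ∂[v_3,v_5,v_6] = [v_5,v_6] − [v_3,v_6] + [v_3,v_5].
The 30×20 boundary matrix has rank 20 and Smith normal form diag(1,1,1,1,1,1,1,1,1,1,1,1,1,1,1,1,1,1,1,2).

From H_k ≅ ker(∂_k) / im(∂_{k+1}) we obtain:

  H_0: rank C_0 − rank ∂_1 = 10 − 9 = 1, and the invariant factors of ∂_1 are all 1, so H_0 ≅ Z.
  H_1: rank ker ∂_1 − rank ∂_2 = (30 − 9) − 20 = 1, and ∂_2 has invariant factor 2 > 1, so H_1 ≅ Z ⊕ Z_2.
  H_2: rank ker ∂_2 − rank ∂_3 = (20 − 20) − 0 = 0, and there is no ∂_3, so H_2 ≅ 0.

As a check, the Euler characteristic is 10 − 30 + 20 = 0, which agrees with 1 − 1 + 0 = 0.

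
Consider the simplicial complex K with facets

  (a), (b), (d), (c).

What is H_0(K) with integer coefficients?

H_0 = Z^4.

Take the total order a < b < c < d on the vertex set. Then K (dimension 0) consists of the simplices:

  0-simplices (4): a, b, c, d

Hence C_0 ≅ Z^4.

Reading off H_k = ker ∂_k / im ∂_{k+1}:

  H_0: rank C_0 − rank ∂_1 = 4 − 0 = 4, and there is no ∂_1, so H_0 ≅ Z^4.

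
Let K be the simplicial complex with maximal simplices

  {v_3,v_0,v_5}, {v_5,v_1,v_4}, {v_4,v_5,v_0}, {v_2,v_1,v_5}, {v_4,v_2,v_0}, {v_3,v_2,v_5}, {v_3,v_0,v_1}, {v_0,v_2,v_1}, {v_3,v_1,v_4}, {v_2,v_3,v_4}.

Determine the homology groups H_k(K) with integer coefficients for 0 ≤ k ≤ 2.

We work with the vertex ordering v_0 < v_1 < v_2 < v_3 < v_4 < v_5. The simplices of K, each written with vertices in increasing order, are:

  0-simplices (6): [v_0], [v_1], [v_2], [v_3], [v_4], [v_5]
  1-simplices (15): (15 of them)
  2-simplices (10): [v_0,v_1,v_2], [v_0,v_1,v_3], [v_0,v_2,v_4], [v_0,v_3,v_5], [v_0,v_4,v_5], [v_1,v_2,v_5], [v_1,v_3,v_4], [v_1,v_4,v_5], [v_2,v_3,v_4], [v_2,v_3,v_5]

giving chain groups C_0 ≅ Z^6, C_1 ≅ Z^15, C_2 ≅ Z^10.

∂_1: C_1 → C_0 maps an edge to its endpoints' difference, ∂[p,q] = q − p. For instance
  ∂[v_3,v_5] = [v_5] − [v_3].
The resulting 6×15 matrix has rank 5, and its Smith normal form has invariant factors (1,1,1,1,1).

The boundary map ∂_2: C_2 → C_1 acts by ∂[p,q,r] = [q,r] − [p,r] + [p,q]. For instance
  ∂[v_0,v_1,v_3] = [v_1,v_3] − [v_0,v_3] + [v_0,v_1],
  ∂[v_1,v_4,v_5] = [v_4,v_5] − [v_1,v_5] + [v_1,v_4].
The resulting 15×10 matrix has rank 10, and its Smith normal form has invariant factors (1,1,1,1,1,1,1,1,1,2).

Now H_k = ker ∂_k / im ∂_{k+1}, so:

  H_0: rank C_0 − rank ∂_1 = 6 − 5 = 1, and the invariant factors of ∂_1 are all 1, so H_0 = Z.
  H_1: rank ker ∂_1 − rank ∂_2 = (15 − 5) − 10 = 0, and ∂_2 has invariant factor 2 > 1, so H_1 = Z/2.
  H_2: rank ker ∂_2 − rank ∂_3 = (10 − 10) − 0 = 0, and there is no ∂_3, so H_2 = 0.

As a check, the Euler characteristic is 6 − 15 + 10 = 1, which agrees with 1 − 0 + 0 = 1.

H_0 = Z,  H_1 = Z/2,  H_2 = 0.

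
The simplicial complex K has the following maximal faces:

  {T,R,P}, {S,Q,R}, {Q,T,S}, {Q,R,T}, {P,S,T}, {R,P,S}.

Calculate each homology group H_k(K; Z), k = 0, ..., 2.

We work with the vertex ordering P < Q < R < S < T. The simplices of K, each written with vertices in increasing order, are:

  0-simplices (5): P, Q, R, S, T
  1-simplices (9): PR, PS, PT, QR, QS, QT, RS, RT, ST
  2-simplices (6): PRS, PRT, PST, QRS, QRT, QST

so the chain groups are C_0 ≅ Z^5, C_1 ≅ Z^9, C_2 ≅ Z^6.

∂_1: C_1 → C_0 is given by ∂[p,q] = [q] − [p].
As a 5×9 matrix over Z this has rank 4, with invariant factors (1,1,1,1).

∂_2: C_2 → C_1 acts by ∂[p,q,r] = [q,r] − [p,r] + [p,q]. For instance
  ∂QST = ST − QT + QS,
  ∂PRT = RT − PT + PR.
This gives a 9×6 integer matrix of rank 5; reducing to Smith normal form yields diagonal entries (1,1,1,1,1).

From H_k ≅ ker(∂_k) / im(∂_{k+1}) we obtain:

  H_0: rank C_0 − rank ∂_1 = 5 − 4 = 1, and the invariant factors of ∂_1 are all 1, so H_0 = Z.
  H_1: rank ker ∂_1 − rank ∂_2 = (9 − 4) − 5 = 0, and the invariant factors of ∂_2 are all 1, so H_1 = 0.
  H_2: rank ker ∂_2 − rank ∂_3 = (6 − 5) − 0 = 1, and there is no ∂_3, so H_2 = Z.

(K is a triangulation of the 2-sphere S^2.)

H_0 = Z,  H_1 = 0,  H_2 = Z.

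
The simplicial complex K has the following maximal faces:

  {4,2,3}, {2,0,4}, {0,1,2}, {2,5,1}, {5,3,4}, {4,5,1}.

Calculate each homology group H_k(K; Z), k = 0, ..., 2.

Fix the vertex order 0 < 1 < 2 < 3 < 4 < 5 and write every simplex with vertices in increasing order. Then dim K = 2 and the simplices of K are:

  0-simplices (6): [0], [1], [2], [3], [4], [5]
  1-simplices (12): [0,1], [0,2], [0,4], [1,2], [1,4], [1,5], [2,3], [2,4], [2,5], [3,4], [3,5], [4,5]
  2-simplices (6): [0,1,2], [0,2,4], [1,2,5], [1,4,5], [2,3,4], [3,4,5]

Hence C_0 ≅ Z^6, C_1 ≅ Z^12, C_2 ≅ Z^6.

∂_1: C_1 → C_0 maps an edge to its endpoints' difference, ∂[p,q] = q − p. For instance
  ∂[0,4] = [4] − [0].
As a 6×12 matrix over Z this has rank 5, with invariant factors (1,1,1,1,1).

∂_2: C_2 → C_1 acts by ∂[p,q,r] = [q,r] − [p,r] + [p,q]. For instance
  ∂[0,1,2] = [1,2] − [0,2] + [0,1],
  ∂[1,4,5] = [4,5] − [1,5] + [1,4].
The 12×6 boundary matrix has rank 6 and Smith normal form diag(1,1,1,1,1,1).

Reading off H_k = ker ∂_k / im ∂_{k+1}:

  H_0: rank C_0 − rank ∂_1 = 6 − 5 = 1, and the invariant factors of ∂_1 are all 1, so H_0 = Z.
  H_1: rank ker ∂_1 − rank ∂_2 = (12 − 5) − 6 = 1, and the invariant factors of ∂_2 are all 1, so H_1 = Z.
  H_2: rank ker ∂_2 − rank ∂_3 = (6 − 6) − 0 = 0, and there is no ∂_3, so H_2 = 0.

H_0 ≅ Z,  H_1 ≅ Z,  H_2 = 0.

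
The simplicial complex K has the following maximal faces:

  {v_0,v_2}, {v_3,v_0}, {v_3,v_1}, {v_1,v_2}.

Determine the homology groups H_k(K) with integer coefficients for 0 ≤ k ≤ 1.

H_0 = Z,  H_1 = Z.

Order the vertices as v_0 < v_1 < v_2 < v_3. Listing each simplex with vertices in this order, K has dimension 1 with simplices:

  0-simplices (4): [v_0], [v_1], [v_2], [v_3]
  1-simplices (4): [v_0,v_2], [v_0,v_3], [v_1,v_2], [v_1,v_3]

so the chain groups are C_0 ≅ Z^4, C_1 ≅ Z^4.

The boundary map ∂_1: C_1 → C_0 maps an edge to its endpoints' difference, ∂[p,q] = q − p. For instance
  ∂[v_1,v_2] = [v_2] − [v_1].
The 4×4 boundary matrix has rank 3 and Smith normal form diag(1,1,1).

Computing H_k = (kernel of ∂_k) / (image of ∂_{k+1}):

  H_0: rank C_0 − rank ∂_1 = 4 − 3 = 1, and the invariant factors of ∂_1 are all 1, so H_0 = Z.
  H_1: rank ker ∂_1 − rank ∂_2 = (4 − 3) − 0 = 1, and there is no ∂_2, so H_1 = Z.

As a check, the Euler characteristic is 4 − 4 = 0, which agrees with 1 − 1 = 0.
(K is a triangulation of the circle S^1.)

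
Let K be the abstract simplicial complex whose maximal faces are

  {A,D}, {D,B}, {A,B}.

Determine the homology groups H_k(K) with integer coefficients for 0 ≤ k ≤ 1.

We work with the vertex ordering A < B < D. The simplices of K, each written with vertices in increasing order, are:

  0-simplices (3): A, B, D
  1-simplices (3): AB, AD, BD

Hence C_0 ≅ Z^3, C_1 ≅ Z^3.

Boundary ∂_1: C_1 → C_0 maps an edge to its endpoints' difference, ∂[p,q] = q − p. For instance
  ∂AB = B − A.
As a 3×3 matrix over Z this has rank 2, with invariant factors (1,1).

From H_k ≅ ker(∂_k) / im(∂_{k+1}) we obtain:

  H_0: rank C_0 − rank ∂_1 = 3 − 2 = 1, and the invariant factors of ∂_1 are all 1, so H_0 = Z.
  H_1: rank ker ∂_1 − rank ∂_2 = (3 − 2) − 0 = 1, and there is no ∂_2, so H_1 = Z.

As a check, the Euler characteristic is 3 − 3 = 0, which agrees with 1 − 1 = 0.

H_0 = Z,  H_1 = Z.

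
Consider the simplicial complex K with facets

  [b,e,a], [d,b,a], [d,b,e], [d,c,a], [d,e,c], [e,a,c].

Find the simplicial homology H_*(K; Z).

H_0 = Z,  H_1 = 0,  H_2 = Z.

Take the total order a < b < c < d < e on the vertex set. Then K (dimension 2) consists of the simplices:

  0-simplices (5): a, b, c, d, e
  1-simplices (9): ab, ac, ad, ae, bd, be, cd, ce, de
  2-simplices (6): abd, abe, acd, ace, bde, cde

giving chain groups C_0 ≅ Z^5, C_1 ≅ Z^9, C_2 ≅ Z^6.

Boundary ∂_1: C_1 → C_0 maps an edge to its endpoints' difference, ∂[p,q] = q − p. For instance
  ∂bd = d − b.
The 5×9 boundary matrix has rank 4 and Smith normal form diag(1,1,1,1).

Boundary ∂_2: C_2 → C_1 maps a triangle to the signed sum of its edges. For instance
  ∂ace = ce − ae + ac,
  ∂bde = de − be + bd.
As a 9×6 matrix over Z this has rank 5, with invariant factors (1,1,1,1,1).

Now H_k = ker ∂_k / im ∂_{k+1}, so:

  H_0: rank C_0 − rank ∂_1 = 5 − 4 = 1, and the invariant factors of ∂_1 are all 1, so H_0 ≅ Z.
  H_1: rank ker ∂_1 − rank ∂_2 = (9 − 4) − 5 = 0, and the invariant factors of ∂_2 are all 1, so H_1 ≅ 0.
  H_2: rank ker ∂_2 − rank ∂_3 = (6 − 5) − 0 = 1, and there is no ∂_3, so H_2 ≅ Z.

(K is a triangulation of the 2-sphere S^2.)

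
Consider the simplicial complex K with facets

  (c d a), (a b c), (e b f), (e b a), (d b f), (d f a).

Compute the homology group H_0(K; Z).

Order the vertices as a < b < c < d < e < f. Listing each simplex with vertices in this order, K has dimension 2 with simplices:

  0-simplices (6): a, b, c, d, e, f
  1-simplices (12): ab, ac, ad, ae, af, bc, bd, be, bf, cd, df, ef
  2-simplices (6): abc, abe, acd, adf, bdf, bef

Hence C_0 ≅ Z^6, C_1 ≅ Z^12, C_2 ≅ Z^6.

Boundary ∂_1: C_1 → C_0 is given by ∂[p,q] = [q] − [p]. For instance
  ∂bd = d − b.
This gives a 6×12 integer matrix of rank 5; reducing to Smith normal form yields diagonal entries (1,1,1,1,1).

The boundary map ∂_2: C_2 → C_1 maps a triangle to the signed sum of its edges. For instance
  ∂bdf = df − bf + bd,
  ∂abc = bc − ac + ab.
This gives a 12×6 integer matrix of rank 6; reducing to Smith normal form yields diagonal entries (1,1,1,1,1,1).

From H_k ≅ ker(∂_k) / im(∂_{k+1}) we obtain:

  H_0: rank C_0 − rank ∂_1 = 6 − 5 = 1, and the invariant factors of ∂_1 are all 1, so H_0 ≅ Z.

(K is a triangulation of the cylinder S^1 x I.)

H_0 ≅ Z.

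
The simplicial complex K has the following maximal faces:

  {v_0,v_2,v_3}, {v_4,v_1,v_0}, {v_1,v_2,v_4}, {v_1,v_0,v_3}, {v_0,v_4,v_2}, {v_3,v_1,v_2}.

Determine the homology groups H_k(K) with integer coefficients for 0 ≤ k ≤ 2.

H_0 = Z,  H_1 = 0,  H_2 = Z.

We work with the vertex ordering v_0 < v_1 < v_2 < v_3 < v_4. The simplices of K, each written with vertices in increasing order, are:

  0-simplices (5): [v_0], [v_1], [v_2], [v_3], [v_4]
  1-simplices (9): [v_0,v_1], [v_0,v_2], [v_0,v_3], [v_0,v_4], [v_1,v_2], [v_1,v_3], [v_1,v_4], [v_2,v_3], [v_2,v_4]
  2-simplices (6): [v_0,v_1,v_3], [v_0,v_1,v_4], [v_0,v_2,v_3], [v_0,v_2,v_4], [v_1,v_2,v_3], [v_1,v_2,v_4]

giving chain groups C_0 ≅ Z^5, C_1 ≅ Z^9, C_2 ≅ Z^6.

The boundary map ∂_1: C_1 → C_0 maps an edge to its endpoints' difference, ∂[p,q] = q − p. For instance
  ∂[v_0,v_4] = [v_4] − [v_0].
The 5×9 boundary matrix has rank 4 and Smith normal form diag(1,1,1,1).

The boundary map ∂_2: C_2 → C_1 sends each 2-simplex [p,q,r] to [q,r] − [p,r] + [p,q]. For instance
  ∂[v_0,v_1,v_4] = [v_1,v_4] − [v_0,v_4] + [v_0,v_1],
  ∂[v_1,v_2,v_3] = [v_2,v_3] − [v_1,v_3] + [v_1,v_2].
The 9×6 boundary matrix has rank 5 and Smith normal form diag(1,1,1,1,1).

Now H_k = ker ∂_k / im ∂_{k+1}, so:

  H_0: rank C_0 − rank ∂_1 = 5 − 4 = 1, and the invariant factors of ∂_1 are all 1, so H_0 = Z.
  H_1: rank ker ∂_1 − rank ∂_2 = (9 − 4) − 5 = 0, and the invariant factors of ∂_2 are all 1, so H_1 = 0.
  H_2: rank ker ∂_2 − rank ∂_3 = (6 − 5) − 0 = 1, and there is no ∂_3, so H_2 = Z.

As a check, the Euler characteristic is 5 − 9 + 6 = 2, which agrees with 1 − 0 + 1 = 2.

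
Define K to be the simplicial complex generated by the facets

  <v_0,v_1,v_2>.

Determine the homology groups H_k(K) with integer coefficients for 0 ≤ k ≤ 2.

Fix the vertex order v_0 < v_1 < v_2 and write every simplex with vertices in increasing order. Then dim K = 2 and the simplices of K are:

  0-simplices (3): [v_0], [v_1], [v_2]
  1-simplices (3): [v_0,v_1], [v_0,v_2], [v_1,v_2]
  2-simplices (1): [v_0,v_1,v_2]

giving chain groups C_0 ≅ Z^3, C_1 ≅ Z^3, C_2 ≅ Z^1.

The boundary map ∂_1: C_1 → C_0 sends each edge [p,q] (with p < q) to q − p. For instance
  ∂[v_1,v_2] = [v_2] − [v_1].
This gives a 3×3 integer matrix of rank 2; reducing to Smith normal form yields diagonal entries (1,1).

∂_2: C_2 → C_1 sends each 2-simplex [p,q,r] to [q,r] − [p,r] + [p,q]. For instance
  ∂[v_0,v_1,v_2] = [v_1,v_2] − [v_0,v_2] + [v_0,v_1].
The 3×1 boundary matrix has rank 1 and Smith normal form diag(1).

Computing H_k = (kernel of ∂_k) / (image of ∂_{k+1}):

  H_0: rank C_0 − rank ∂_1 = 3 − 2 = 1, and the invariant factors of ∂_1 are all 1, so H_0 ≅ Z.
  H_1: rank ker ∂_1 − rank ∂_2 = (3 − 2) − 1 = 0, and the invariant factors of ∂_2 are all 1, so H_1 ≅ 0.
  H_2: rank ker ∂_2 − rank ∂_3 = (1 − 1) − 0 = 0, and there is no ∂_3, so H_2 ≅ 0.

As a check, the Euler characteristic is 3 − 3 + 1 = 1, which agrees with 1 − 0 + 0 = 1.

H_0 ≅ Z,  H_1 = 0,  H_2 = 0.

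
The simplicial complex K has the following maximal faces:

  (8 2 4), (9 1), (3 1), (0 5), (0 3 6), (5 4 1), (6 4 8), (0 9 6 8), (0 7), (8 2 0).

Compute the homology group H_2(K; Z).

H_2 ≅ 0.

Fix the vertex order 0 < 1 < 2 < 3 < 4 < 5 < 6 < 7 < 8 < 9 and write every simplex with vertices in increasing order. Then dim K = 3 and the simplices of K are:

  0-simplices (10): [0], [1], [2], [3], [4], [5], [6], [7], [8], [9]
  1-simplices (20): [0,2], [0,3], [0,5], [0,6], [0,7], [0,8], [0,9], [1,3], [1,4], [1,5], [1,9], [2,4], [2,8], [3,6], [4,5], [4,6], [4,8], [6,8], [6,9], [8,9]
  2-simplices (9): [0,2,8], [0,3,6], [0,6,8], [0,6,9], [0,8,9], [1,4,5], [2,4,8], [4,6,8], [6,8,9]
  3-simplices (1): [0,6,8,9]

Hence C_0 ≅ Z^10, C_1 ≅ Z^20, C_2 ≅ Z^9, C_3 ≅ Z^1.

Boundary ∂_1: C_1 → C_0 maps an edge to its endpoints' difference, ∂[p,q] = q − p.
The 10×20 boundary matrix has rank 9 and Smith normal form diag(1,1,1,1,1,1,1,1,1).

The boundary map ∂_2: C_2 → C_1 maps a triangle to the signed sum of its edges. For instance
  ∂[0,2,8] = [2,8] − [0,8] + [0,2],
  ∂[6,8,9] = [8,9] − [6,9] + [6,8].
The 20×9 boundary matrix has rank 8 and Smith normal form diag(1,1,1,1,1,1,1,1).

Boundary ∂_3: C_3 → C_2 sends each 3-simplex σ to the alternating sum Σ_i (−1)^i (σ with its i-th vertex removed). For instance
  ∂[0,6,8,9] = [6,8,9] − [0,8,9] + [0,6,9] − [0,6,8].
As a 9×1 matrix over Z this has rank 1, with invariant factors (1).

Now H_k = ker ∂_k / im ∂_{k+1}, so:

  H_2: rank ker ∂_2 − rank ∂_3 = (9 − 8) − 1 = 0, and the invariant factors of ∂_3 are all 1, so H_2 ≅ 0.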